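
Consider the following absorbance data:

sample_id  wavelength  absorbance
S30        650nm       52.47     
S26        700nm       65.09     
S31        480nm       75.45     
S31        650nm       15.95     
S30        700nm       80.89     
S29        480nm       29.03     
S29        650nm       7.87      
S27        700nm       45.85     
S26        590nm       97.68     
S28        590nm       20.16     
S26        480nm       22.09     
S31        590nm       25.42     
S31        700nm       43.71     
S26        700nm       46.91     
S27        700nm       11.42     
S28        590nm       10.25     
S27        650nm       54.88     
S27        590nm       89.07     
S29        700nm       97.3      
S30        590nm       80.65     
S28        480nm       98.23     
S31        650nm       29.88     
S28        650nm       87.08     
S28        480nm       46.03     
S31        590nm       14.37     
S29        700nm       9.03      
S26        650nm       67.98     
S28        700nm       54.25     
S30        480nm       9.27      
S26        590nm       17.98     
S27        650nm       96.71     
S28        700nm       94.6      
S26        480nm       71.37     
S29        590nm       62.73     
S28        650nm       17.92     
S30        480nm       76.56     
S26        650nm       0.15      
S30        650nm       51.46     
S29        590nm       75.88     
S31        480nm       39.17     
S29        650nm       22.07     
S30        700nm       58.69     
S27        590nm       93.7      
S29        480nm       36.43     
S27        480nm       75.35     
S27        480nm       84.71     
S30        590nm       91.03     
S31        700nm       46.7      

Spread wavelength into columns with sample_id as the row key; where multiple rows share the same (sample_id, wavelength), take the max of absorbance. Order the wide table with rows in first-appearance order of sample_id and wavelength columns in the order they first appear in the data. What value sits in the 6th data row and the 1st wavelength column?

With rows in first-appearance order of sample_id, row 6 is sample_id=S28. wavelength columns in first-appearance order: 650nm, 700nm, 480nm, 590nm; column 1 is 650nm.
Long rows with sample_id=S28, wavelength=650nm: max(87.08, 17.92) = 87.08.

87.08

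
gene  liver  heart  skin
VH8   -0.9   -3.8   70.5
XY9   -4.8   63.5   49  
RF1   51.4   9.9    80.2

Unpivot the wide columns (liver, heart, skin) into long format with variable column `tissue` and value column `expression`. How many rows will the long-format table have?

3 gene values × 3 melted columns = 9 rows.

9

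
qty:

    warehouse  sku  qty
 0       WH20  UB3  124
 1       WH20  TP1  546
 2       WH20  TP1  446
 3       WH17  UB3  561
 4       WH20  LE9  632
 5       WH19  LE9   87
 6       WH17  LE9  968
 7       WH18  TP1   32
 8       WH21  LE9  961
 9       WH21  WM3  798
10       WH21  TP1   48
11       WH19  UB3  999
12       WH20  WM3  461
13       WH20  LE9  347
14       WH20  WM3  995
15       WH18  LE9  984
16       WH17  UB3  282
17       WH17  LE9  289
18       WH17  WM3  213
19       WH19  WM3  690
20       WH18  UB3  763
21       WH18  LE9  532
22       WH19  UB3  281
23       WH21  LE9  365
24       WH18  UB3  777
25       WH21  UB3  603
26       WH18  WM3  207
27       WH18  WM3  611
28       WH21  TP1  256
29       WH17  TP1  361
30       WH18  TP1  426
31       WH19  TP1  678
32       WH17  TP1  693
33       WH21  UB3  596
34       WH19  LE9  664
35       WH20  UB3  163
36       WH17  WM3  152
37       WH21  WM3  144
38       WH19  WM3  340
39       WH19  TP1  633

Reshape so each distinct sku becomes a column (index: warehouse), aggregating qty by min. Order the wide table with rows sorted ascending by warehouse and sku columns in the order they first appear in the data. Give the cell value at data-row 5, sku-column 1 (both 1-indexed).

596

With rows sorted ascending by warehouse, row 5 is warehouse=WH21. sku columns in first-appearance order: UB3, TP1, LE9, WM3; column 1 is UB3.
Long rows with warehouse=WH21, sku=UB3: min(603, 596) = 596.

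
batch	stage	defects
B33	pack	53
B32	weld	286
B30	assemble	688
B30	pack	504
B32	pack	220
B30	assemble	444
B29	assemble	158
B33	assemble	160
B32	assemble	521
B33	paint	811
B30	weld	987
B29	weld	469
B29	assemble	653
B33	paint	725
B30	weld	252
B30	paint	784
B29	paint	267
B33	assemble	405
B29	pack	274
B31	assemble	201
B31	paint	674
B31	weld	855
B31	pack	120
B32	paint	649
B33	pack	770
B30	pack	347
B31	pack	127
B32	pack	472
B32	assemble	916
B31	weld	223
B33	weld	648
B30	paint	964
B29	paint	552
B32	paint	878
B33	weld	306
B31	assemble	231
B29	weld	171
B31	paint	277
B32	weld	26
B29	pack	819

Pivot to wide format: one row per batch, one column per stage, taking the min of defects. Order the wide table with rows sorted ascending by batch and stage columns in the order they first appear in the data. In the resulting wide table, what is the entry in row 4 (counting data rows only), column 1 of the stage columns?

220

With rows sorted ascending by batch, row 4 is batch=B32. stage columns in first-appearance order: pack, weld, assemble, paint; column 1 is pack.
Long rows with batch=B32, stage=pack: min(220, 472) = 220.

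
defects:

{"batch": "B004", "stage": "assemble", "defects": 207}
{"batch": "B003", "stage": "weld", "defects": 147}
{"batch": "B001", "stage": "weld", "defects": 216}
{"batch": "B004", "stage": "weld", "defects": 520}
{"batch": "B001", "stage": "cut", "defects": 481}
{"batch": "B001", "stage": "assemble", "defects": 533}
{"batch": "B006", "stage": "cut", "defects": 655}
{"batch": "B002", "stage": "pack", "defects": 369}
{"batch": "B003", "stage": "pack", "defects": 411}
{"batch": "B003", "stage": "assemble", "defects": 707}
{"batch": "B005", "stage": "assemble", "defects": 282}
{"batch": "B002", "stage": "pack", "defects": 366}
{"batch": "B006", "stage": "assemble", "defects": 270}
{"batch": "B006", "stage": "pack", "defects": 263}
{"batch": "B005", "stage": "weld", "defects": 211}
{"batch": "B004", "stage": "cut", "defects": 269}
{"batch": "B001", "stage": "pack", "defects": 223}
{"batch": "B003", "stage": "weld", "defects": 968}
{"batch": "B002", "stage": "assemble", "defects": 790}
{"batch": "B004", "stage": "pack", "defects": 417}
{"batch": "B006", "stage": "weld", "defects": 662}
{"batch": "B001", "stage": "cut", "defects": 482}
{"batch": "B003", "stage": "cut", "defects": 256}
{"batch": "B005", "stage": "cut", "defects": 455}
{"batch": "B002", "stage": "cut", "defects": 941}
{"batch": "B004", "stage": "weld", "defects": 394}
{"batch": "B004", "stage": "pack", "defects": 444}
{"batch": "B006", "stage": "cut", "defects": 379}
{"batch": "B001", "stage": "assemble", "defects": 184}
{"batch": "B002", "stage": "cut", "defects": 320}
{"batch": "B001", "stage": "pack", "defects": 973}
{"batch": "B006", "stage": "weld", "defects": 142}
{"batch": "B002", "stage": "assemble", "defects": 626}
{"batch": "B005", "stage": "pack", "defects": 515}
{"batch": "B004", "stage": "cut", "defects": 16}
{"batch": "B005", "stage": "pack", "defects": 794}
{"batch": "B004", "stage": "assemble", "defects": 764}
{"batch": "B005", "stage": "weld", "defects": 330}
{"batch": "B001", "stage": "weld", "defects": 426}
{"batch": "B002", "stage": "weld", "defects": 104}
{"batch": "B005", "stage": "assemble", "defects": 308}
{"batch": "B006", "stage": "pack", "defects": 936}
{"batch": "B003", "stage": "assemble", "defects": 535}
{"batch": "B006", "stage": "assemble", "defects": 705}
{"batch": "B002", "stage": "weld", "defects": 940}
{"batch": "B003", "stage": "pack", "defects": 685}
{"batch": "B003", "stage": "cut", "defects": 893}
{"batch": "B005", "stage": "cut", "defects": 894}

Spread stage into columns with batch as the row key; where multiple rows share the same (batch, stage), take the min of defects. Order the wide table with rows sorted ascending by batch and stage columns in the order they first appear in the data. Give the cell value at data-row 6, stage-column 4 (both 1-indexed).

With rows sorted ascending by batch, row 6 is batch=B006. stage columns in first-appearance order: assemble, weld, cut, pack; column 4 is pack.
Long rows with batch=B006, stage=pack: min(263, 936) = 263.

263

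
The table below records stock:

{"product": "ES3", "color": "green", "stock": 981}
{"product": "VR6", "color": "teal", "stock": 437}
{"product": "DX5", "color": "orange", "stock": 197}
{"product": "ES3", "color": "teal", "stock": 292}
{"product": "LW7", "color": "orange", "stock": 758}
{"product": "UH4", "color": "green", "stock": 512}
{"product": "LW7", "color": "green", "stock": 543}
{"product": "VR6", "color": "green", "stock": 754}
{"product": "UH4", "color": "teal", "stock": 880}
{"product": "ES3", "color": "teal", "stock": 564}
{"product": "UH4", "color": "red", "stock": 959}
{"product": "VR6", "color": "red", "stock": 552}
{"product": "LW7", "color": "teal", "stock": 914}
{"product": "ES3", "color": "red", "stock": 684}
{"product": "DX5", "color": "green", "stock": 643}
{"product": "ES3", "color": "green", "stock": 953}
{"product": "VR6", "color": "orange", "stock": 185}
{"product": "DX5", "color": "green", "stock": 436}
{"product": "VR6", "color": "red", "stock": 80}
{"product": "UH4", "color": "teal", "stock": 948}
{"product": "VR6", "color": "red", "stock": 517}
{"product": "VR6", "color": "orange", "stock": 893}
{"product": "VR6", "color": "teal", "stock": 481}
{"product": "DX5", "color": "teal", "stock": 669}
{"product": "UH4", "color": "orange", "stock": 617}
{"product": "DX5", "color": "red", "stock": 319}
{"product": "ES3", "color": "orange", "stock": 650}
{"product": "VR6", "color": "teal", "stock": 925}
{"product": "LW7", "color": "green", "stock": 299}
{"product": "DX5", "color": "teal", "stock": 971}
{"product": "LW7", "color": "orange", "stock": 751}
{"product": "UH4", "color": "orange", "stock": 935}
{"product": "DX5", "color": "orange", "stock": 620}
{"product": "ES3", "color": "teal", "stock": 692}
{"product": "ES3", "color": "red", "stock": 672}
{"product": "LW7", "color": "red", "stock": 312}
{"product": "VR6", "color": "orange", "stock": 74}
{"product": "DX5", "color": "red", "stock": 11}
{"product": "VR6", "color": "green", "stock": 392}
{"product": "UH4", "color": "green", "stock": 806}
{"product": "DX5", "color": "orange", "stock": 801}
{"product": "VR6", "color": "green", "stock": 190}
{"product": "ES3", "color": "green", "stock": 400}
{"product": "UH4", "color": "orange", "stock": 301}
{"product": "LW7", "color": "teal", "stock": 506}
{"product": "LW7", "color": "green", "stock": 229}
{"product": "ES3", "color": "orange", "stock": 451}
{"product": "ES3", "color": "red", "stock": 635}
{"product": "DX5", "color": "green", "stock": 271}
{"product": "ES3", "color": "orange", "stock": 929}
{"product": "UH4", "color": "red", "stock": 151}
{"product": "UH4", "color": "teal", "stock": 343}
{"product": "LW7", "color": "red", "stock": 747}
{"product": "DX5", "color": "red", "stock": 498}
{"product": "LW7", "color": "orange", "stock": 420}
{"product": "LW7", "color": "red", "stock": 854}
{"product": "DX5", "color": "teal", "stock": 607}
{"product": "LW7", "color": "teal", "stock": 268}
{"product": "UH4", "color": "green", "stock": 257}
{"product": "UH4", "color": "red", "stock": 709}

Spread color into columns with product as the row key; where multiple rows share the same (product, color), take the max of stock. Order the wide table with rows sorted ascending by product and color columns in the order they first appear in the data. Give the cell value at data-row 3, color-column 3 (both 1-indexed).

758

With rows sorted ascending by product, row 3 is product=LW7. color columns in first-appearance order: green, teal, orange, red; column 3 is orange.
Long rows with product=LW7, color=orange: max(758, 751, 420) = 758.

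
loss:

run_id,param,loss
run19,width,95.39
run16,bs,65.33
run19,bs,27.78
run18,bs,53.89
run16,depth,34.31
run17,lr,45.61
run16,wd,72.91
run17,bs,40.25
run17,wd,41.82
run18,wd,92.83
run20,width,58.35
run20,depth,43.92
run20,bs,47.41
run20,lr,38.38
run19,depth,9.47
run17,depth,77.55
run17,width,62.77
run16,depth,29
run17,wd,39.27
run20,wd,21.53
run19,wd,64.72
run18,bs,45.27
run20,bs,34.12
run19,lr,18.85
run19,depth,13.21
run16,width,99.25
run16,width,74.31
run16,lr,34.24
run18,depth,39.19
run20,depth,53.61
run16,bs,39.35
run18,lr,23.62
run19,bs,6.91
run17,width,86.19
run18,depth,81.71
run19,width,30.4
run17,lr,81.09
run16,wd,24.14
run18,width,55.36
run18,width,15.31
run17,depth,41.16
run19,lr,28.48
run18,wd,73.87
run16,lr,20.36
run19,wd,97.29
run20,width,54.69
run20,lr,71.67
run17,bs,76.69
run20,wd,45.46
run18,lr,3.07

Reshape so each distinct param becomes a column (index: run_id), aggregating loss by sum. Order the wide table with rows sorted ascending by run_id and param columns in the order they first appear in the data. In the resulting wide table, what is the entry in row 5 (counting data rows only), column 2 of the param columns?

With rows sorted ascending by run_id, row 5 is run_id=run20. param columns in first-appearance order: width, bs, depth, lr, wd; column 2 is bs.
Long rows with run_id=run20, param=bs: 47.41 + 34.12 = 81.53.

81.53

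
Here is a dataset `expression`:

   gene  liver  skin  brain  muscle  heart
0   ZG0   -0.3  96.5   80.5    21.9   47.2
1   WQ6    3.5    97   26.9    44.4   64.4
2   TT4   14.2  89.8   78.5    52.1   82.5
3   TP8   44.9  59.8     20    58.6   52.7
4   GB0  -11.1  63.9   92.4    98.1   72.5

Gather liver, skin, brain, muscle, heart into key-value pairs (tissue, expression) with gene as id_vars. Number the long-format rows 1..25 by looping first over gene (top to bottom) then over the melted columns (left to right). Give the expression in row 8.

26.9

25 rows total (5 × 5). Row 8: index ⌊(8-1)/5⌋ = 1 into gene → WQ6; (8-1) mod 5 = 2 into the melted columns → brain.
So row 8 is (WQ6, brain, 26.9); expression = 26.9.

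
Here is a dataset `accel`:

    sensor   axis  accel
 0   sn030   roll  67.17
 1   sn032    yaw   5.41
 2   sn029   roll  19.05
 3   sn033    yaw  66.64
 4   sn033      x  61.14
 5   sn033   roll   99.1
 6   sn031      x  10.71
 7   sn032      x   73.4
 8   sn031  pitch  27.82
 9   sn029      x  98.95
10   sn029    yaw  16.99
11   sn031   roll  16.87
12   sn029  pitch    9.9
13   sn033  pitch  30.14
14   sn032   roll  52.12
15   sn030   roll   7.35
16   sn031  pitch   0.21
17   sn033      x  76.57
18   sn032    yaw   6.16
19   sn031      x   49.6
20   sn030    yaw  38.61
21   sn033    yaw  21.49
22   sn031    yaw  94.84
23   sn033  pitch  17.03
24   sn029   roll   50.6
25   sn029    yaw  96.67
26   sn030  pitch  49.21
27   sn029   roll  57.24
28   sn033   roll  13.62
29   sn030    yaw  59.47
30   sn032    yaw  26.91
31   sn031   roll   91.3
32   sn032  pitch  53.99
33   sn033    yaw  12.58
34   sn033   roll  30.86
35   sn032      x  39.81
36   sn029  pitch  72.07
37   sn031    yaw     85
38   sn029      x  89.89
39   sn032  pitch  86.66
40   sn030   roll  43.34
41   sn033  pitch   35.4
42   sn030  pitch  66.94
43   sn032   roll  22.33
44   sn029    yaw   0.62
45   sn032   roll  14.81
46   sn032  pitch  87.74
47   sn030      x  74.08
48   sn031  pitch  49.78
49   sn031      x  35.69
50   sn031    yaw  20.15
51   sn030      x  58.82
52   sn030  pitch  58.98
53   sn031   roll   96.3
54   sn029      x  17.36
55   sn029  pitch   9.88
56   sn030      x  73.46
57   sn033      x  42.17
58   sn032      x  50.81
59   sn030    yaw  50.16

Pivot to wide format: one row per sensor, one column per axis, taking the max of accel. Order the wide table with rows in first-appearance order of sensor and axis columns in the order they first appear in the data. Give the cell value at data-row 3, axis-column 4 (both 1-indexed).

With rows in first-appearance order of sensor, row 3 is sensor=sn029. axis columns in first-appearance order: roll, yaw, x, pitch; column 4 is pitch.
Long rows with sensor=sn029, axis=pitch: max(9.9, 72.07, 9.88) = 72.07.

72.07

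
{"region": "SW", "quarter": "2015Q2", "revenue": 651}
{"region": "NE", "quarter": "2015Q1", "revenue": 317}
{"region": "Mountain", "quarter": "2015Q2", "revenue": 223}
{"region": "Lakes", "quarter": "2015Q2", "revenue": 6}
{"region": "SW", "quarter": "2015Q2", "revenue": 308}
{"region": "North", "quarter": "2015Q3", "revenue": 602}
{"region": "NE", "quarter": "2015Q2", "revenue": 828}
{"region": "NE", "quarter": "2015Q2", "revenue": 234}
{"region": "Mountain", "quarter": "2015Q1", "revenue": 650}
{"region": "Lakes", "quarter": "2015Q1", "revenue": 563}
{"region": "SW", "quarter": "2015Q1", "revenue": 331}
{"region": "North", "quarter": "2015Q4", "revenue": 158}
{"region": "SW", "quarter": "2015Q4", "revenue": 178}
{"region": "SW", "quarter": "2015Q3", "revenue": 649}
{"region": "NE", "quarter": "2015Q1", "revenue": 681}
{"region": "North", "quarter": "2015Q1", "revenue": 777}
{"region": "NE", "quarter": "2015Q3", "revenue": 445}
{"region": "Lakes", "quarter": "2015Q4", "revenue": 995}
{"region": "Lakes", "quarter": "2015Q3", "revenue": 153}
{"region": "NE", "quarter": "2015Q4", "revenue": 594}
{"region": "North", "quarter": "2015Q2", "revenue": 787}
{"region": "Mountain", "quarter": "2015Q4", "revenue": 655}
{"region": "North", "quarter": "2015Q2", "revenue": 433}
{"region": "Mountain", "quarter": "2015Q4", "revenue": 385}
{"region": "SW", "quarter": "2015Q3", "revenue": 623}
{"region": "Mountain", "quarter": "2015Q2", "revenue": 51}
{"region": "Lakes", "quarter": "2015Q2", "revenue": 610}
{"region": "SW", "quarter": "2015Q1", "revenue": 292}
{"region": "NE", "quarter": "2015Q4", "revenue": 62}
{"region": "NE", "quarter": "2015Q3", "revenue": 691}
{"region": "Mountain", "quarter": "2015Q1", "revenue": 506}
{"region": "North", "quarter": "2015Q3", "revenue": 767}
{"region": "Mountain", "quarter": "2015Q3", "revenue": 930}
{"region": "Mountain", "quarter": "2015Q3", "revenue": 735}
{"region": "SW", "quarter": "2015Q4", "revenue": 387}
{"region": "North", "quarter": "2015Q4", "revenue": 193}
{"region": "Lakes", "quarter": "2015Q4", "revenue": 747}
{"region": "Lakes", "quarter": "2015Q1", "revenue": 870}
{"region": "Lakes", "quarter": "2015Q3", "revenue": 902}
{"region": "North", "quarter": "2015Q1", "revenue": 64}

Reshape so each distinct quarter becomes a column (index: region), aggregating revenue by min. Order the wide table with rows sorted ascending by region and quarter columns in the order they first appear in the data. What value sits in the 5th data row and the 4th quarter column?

With rows sorted ascending by region, row 5 is region=SW. quarter columns in first-appearance order: 2015Q2, 2015Q1, 2015Q3, 2015Q4; column 4 is 2015Q4.
Long rows with region=SW, quarter=2015Q4: min(178, 387) = 178.

178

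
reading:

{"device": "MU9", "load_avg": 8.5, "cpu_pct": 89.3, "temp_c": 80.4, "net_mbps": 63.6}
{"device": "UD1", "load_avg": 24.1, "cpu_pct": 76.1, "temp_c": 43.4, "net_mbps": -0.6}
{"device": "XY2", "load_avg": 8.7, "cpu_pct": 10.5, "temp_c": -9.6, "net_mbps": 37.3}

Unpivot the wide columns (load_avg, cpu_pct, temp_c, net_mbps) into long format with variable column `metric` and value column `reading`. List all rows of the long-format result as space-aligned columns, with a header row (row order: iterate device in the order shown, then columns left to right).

device  metric    reading
MU9     load_avg  8.5    
MU9     cpu_pct   89.3   
MU9     temp_c    80.4   
MU9     net_mbps  63.6   
UD1     load_avg  24.1   
UD1     cpu_pct   76.1   
UD1     temp_c    43.4   
UD1     net_mbps  -0.6   
XY2     load_avg  8.7    
XY2     cpu_pct   10.5   
XY2     temp_c    -9.6   
XY2     net_mbps  37.3   

Each (device, column) pair becomes one row: 3 × 4 = 12 rows.
For example, (MU9, load_avg) → reading=8.5.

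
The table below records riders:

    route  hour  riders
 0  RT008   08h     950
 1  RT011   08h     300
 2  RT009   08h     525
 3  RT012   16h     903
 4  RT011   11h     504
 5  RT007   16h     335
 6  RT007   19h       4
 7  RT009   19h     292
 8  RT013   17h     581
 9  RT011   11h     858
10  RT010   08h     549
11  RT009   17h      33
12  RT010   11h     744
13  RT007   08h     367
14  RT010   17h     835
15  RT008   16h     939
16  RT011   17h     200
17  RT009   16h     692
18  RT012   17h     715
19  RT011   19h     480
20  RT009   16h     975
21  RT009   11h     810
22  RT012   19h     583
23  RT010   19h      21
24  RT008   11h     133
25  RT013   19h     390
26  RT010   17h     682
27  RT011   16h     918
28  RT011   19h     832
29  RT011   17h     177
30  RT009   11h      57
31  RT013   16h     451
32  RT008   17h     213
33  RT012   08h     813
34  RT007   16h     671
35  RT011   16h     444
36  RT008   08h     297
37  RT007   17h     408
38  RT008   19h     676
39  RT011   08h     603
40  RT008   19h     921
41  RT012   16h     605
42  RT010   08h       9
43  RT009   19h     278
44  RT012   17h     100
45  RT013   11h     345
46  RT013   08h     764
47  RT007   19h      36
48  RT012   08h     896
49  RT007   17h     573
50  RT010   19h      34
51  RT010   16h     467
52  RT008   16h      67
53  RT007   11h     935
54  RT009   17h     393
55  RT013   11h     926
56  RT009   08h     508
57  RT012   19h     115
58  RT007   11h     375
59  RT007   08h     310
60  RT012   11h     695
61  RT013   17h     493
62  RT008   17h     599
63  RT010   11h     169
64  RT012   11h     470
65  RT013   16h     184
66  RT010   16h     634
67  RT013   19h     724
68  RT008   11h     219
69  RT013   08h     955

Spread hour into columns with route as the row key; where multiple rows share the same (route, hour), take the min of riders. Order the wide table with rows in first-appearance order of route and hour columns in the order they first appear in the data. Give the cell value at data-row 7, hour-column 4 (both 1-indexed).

21

With rows in first-appearance order of route, row 7 is route=RT010. hour columns in first-appearance order: 08h, 16h, 11h, 19h, 17h; column 4 is 19h.
Long rows with route=RT010, hour=19h: min(21, 34) = 21.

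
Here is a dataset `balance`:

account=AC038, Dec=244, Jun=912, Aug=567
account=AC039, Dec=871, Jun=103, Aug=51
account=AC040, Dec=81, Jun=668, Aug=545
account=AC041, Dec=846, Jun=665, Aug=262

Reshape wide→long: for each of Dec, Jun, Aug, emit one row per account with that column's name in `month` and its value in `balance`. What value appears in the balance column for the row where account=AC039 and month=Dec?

871

Unpivoting turns each (account, wide-column) pair into one long row.
The wide cell at row AC039, column Dec holds 871, so the long row (AC039, Dec) has balance=871.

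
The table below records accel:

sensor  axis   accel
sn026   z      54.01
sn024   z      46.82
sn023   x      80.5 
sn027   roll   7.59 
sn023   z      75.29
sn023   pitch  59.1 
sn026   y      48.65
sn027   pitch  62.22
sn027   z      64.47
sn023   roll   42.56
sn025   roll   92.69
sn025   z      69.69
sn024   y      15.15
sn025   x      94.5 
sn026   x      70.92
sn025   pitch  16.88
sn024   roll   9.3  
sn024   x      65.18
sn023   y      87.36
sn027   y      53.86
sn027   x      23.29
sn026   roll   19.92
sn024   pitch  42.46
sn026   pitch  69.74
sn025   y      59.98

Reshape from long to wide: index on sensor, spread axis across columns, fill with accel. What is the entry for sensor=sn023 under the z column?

75.29

Wide layout: rows indexed by sensor, columns are the 5 distinct axis values (z, x, roll, pitch, y).
Cell (sensor=sn023, axis=z) draws from the long row where sensor=sn023 and axis=z, which has accel=75.29.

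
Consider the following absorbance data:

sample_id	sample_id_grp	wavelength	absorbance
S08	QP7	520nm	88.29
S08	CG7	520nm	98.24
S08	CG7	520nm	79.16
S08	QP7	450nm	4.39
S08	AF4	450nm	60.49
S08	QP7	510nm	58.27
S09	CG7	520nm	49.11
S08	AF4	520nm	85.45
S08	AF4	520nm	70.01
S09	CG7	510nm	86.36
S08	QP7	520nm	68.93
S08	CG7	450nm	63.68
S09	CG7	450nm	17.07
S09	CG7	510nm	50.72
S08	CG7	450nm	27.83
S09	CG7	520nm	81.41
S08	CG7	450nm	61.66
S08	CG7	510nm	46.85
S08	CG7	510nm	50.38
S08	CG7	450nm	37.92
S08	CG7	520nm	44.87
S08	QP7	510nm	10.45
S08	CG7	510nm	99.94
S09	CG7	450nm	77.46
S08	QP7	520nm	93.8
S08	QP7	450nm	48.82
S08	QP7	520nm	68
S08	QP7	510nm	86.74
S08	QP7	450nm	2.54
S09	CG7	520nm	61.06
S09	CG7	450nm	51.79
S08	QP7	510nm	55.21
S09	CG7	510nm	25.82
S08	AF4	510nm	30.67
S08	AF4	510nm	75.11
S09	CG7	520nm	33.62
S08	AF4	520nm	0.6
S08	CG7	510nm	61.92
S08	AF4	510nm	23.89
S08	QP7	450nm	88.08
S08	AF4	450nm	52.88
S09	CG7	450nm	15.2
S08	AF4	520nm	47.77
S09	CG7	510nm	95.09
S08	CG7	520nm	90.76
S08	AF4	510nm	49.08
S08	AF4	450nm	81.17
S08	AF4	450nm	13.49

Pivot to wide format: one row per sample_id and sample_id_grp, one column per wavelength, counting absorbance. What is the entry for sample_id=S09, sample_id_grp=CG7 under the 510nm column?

Rows with sample_id=S09, sample_id_grp=CG7 and wavelength=510nm: absorbance values are 86.36, 50.72, 25.82, 95.09.
4 rows match — count = 4.

4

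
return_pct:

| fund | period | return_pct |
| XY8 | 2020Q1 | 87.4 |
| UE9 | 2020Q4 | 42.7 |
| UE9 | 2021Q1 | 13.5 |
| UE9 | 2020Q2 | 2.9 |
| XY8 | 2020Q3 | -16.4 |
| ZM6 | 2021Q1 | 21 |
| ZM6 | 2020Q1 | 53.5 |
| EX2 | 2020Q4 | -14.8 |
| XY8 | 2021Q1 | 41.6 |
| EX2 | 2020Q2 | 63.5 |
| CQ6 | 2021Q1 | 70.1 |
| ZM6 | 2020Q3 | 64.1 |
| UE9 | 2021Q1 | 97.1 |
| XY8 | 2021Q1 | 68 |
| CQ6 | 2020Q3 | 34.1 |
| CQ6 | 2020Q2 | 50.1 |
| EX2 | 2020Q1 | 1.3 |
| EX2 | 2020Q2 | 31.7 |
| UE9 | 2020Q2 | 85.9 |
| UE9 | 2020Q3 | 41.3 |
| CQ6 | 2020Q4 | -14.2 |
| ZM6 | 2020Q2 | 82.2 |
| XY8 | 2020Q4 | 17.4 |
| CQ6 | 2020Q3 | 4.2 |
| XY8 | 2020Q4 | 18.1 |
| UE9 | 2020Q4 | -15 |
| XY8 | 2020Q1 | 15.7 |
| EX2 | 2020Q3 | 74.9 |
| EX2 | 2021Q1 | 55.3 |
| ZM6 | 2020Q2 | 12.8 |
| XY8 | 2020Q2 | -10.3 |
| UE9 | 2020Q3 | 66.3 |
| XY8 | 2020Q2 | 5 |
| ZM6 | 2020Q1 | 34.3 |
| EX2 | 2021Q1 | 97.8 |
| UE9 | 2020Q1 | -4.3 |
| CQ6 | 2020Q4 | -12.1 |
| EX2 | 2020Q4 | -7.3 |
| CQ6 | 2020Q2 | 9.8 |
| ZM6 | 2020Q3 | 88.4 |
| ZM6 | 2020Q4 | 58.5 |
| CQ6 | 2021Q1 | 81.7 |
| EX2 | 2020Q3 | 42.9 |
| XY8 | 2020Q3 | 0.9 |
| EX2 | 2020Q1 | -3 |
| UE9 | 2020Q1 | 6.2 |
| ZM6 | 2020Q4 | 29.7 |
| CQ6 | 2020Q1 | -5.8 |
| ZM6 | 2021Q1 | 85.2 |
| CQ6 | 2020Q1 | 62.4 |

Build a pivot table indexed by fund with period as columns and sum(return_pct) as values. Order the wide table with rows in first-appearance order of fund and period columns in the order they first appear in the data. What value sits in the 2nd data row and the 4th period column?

88.8

With rows in first-appearance order of fund, row 2 is fund=UE9. period columns in first-appearance order: 2020Q1, 2020Q4, 2021Q1, 2020Q2, 2020Q3; column 4 is 2020Q2.
Long rows with fund=UE9, period=2020Q2: 2.9 + 85.9 = 88.8.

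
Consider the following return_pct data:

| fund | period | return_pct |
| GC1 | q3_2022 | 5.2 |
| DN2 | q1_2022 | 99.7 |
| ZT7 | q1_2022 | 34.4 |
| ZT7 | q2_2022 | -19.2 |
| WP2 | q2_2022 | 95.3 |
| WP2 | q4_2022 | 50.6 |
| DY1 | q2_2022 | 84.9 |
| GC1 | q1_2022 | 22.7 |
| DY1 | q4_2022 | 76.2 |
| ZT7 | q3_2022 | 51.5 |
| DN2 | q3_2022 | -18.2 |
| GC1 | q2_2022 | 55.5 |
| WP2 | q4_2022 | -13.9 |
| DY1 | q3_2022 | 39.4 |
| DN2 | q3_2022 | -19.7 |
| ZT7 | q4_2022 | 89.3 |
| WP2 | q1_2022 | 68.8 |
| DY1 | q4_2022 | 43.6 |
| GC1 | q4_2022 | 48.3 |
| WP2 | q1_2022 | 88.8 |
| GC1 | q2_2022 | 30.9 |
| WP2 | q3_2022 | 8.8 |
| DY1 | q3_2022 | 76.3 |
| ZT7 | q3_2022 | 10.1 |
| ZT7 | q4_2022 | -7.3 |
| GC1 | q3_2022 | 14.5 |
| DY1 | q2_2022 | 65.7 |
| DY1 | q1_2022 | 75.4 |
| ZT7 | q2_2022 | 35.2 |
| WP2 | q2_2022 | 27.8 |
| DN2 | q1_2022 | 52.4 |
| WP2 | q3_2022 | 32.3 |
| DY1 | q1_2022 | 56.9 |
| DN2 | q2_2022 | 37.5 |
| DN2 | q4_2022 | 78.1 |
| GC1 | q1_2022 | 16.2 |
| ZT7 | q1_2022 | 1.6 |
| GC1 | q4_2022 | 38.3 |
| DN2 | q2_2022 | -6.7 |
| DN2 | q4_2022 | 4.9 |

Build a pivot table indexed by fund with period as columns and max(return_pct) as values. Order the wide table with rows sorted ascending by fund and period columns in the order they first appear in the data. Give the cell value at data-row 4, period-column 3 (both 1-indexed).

With rows sorted ascending by fund, row 4 is fund=WP2. period columns in first-appearance order: q3_2022, q1_2022, q2_2022, q4_2022; column 3 is q2_2022.
Long rows with fund=WP2, period=q2_2022: max(95.3, 27.8) = 95.3.

95.3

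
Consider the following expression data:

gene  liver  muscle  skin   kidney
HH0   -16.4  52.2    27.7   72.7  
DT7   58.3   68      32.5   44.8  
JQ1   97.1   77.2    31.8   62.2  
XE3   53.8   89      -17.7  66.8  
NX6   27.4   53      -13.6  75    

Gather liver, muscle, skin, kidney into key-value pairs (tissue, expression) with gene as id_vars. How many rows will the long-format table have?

20

5 gene values × 4 melted columns = 20 rows.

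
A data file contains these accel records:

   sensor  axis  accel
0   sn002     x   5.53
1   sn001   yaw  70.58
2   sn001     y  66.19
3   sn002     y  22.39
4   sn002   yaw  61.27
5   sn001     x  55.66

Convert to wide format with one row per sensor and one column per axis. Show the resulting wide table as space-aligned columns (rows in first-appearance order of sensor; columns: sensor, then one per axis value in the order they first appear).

Columns: sensor plus the 3 distinct axis values (x, yaw, y).
For example, row sn002 column x takes accel=5.53 from the long row (sn002, x).

sensor  x      yaw    y    
sn002   5.53   61.27  22.39
sn001   55.66  70.58  66.19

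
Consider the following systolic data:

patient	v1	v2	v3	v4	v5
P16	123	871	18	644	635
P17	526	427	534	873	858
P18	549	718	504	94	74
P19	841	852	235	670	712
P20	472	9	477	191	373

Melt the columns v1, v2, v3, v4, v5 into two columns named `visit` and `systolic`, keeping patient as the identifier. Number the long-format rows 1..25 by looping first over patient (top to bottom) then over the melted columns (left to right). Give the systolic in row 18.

235

25 rows total (5 × 5). Row 18: index ⌊(18-1)/5⌋ = 3 into patient → P19; (18-1) mod 5 = 2 into the melted columns → v3.
So row 18 is (P19, v3, 235); systolic = 235.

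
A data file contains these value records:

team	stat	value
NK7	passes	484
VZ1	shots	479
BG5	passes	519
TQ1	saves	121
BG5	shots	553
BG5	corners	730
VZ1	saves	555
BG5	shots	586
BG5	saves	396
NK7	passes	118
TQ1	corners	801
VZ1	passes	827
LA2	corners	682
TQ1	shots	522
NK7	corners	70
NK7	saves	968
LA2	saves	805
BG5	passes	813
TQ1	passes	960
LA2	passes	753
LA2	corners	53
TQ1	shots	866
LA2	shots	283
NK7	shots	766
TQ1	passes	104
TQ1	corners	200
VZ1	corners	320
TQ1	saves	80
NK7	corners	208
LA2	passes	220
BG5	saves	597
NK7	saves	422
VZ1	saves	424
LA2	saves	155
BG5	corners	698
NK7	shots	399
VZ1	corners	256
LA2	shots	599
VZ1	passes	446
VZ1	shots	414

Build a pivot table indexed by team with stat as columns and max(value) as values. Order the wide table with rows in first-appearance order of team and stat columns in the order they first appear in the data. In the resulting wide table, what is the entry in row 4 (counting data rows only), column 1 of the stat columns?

960

With rows in first-appearance order of team, row 4 is team=TQ1. stat columns in first-appearance order: passes, shots, saves, corners; column 1 is passes.
Long rows with team=TQ1, stat=passes: max(960, 104) = 960.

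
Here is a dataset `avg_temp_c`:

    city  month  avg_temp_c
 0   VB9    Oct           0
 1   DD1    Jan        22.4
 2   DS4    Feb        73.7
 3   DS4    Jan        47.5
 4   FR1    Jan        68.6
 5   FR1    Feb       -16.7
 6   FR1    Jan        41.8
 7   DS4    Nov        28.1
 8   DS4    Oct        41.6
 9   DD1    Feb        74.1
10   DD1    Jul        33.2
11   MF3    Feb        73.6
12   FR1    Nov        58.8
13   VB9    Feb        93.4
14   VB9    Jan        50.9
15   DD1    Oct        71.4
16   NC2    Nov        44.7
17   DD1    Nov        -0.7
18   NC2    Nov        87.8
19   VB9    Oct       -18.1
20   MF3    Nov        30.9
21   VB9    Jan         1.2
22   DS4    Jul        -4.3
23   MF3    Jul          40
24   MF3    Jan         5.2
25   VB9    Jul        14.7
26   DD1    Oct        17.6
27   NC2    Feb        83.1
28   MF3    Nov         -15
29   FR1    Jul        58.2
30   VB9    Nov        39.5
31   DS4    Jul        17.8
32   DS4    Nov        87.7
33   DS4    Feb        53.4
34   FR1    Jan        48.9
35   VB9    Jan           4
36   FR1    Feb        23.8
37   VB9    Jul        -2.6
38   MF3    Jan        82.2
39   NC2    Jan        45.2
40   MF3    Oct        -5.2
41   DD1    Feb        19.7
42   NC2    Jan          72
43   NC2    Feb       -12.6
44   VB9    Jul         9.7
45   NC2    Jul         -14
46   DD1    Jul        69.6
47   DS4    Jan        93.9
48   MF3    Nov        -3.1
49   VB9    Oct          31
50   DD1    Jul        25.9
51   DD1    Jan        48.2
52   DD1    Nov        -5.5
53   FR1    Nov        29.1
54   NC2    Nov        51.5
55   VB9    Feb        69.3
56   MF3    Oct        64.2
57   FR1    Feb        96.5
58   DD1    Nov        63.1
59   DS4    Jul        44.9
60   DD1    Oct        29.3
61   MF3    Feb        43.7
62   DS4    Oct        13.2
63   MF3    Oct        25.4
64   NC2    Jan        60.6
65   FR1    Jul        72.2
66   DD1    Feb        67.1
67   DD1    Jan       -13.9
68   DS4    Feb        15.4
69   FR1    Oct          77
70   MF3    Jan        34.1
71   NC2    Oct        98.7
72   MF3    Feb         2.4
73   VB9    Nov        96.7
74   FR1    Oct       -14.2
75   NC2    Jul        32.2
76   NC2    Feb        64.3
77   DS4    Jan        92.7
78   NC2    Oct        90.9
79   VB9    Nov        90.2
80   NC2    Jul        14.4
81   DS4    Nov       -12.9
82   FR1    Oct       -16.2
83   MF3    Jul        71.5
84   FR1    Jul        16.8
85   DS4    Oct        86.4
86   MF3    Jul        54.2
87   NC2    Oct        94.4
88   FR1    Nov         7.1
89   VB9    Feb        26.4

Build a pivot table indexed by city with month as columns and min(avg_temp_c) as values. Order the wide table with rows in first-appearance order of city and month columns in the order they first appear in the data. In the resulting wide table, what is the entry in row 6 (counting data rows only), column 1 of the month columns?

90.9

With rows in first-appearance order of city, row 6 is city=NC2. month columns in first-appearance order: Oct, Jan, Feb, Nov, Jul; column 1 is Oct.
Long rows with city=NC2, month=Oct: min(98.7, 90.9, 94.4) = 90.9.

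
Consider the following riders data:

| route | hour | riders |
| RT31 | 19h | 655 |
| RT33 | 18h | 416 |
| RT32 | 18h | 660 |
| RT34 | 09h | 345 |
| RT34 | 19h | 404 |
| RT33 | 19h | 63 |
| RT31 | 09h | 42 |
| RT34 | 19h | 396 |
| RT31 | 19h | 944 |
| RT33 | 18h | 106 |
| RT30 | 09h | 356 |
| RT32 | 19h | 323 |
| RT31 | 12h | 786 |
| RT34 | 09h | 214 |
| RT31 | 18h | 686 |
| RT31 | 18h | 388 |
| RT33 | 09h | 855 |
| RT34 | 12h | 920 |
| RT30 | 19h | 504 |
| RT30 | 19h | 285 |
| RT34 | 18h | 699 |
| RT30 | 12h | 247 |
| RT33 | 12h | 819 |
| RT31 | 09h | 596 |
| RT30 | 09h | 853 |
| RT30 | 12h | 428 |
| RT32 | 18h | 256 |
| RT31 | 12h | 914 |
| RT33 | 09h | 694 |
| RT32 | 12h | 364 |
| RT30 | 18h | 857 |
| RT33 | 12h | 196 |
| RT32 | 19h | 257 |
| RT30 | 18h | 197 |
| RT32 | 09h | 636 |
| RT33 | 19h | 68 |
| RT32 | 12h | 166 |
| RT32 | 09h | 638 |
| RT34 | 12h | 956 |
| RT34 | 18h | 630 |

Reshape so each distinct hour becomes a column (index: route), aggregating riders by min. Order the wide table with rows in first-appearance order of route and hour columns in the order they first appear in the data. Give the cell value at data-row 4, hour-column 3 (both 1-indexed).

With rows in first-appearance order of route, row 4 is route=RT34. hour columns in first-appearance order: 19h, 18h, 09h, 12h; column 3 is 09h.
Long rows with route=RT34, hour=09h: min(345, 214) = 214.

214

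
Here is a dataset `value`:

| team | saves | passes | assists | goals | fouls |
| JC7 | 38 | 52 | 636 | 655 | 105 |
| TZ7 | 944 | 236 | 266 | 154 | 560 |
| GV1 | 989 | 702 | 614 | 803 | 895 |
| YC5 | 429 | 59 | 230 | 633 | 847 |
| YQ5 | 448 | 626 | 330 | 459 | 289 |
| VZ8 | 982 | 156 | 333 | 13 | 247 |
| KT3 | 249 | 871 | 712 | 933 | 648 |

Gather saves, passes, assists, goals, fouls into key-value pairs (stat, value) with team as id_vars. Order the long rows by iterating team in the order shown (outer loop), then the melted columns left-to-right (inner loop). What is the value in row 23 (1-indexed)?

330

35 rows total (7 × 5). Row 23: index ⌊(23-1)/5⌋ = 4 into team → YQ5; (23-1) mod 5 = 2 into the melted columns → assists.
So row 23 is (YQ5, assists, 330); value = 330.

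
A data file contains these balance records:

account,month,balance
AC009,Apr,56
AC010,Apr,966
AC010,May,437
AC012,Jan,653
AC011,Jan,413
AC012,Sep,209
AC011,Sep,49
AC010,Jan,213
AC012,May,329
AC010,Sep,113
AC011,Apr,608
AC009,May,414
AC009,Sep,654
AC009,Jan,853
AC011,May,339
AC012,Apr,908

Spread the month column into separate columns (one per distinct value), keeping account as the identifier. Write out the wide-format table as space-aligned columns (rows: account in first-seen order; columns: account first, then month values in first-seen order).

account  Apr  May  Jan  Sep
AC009    56   414  853  654
AC010    966  437  213  113
AC012    908  329  653  209
AC011    608  339  413  49 

Columns: account plus the 4 distinct month values (Apr, May, Jan, Sep).
For example, row AC009 column Apr takes balance=56 from the long row (AC009, Apr).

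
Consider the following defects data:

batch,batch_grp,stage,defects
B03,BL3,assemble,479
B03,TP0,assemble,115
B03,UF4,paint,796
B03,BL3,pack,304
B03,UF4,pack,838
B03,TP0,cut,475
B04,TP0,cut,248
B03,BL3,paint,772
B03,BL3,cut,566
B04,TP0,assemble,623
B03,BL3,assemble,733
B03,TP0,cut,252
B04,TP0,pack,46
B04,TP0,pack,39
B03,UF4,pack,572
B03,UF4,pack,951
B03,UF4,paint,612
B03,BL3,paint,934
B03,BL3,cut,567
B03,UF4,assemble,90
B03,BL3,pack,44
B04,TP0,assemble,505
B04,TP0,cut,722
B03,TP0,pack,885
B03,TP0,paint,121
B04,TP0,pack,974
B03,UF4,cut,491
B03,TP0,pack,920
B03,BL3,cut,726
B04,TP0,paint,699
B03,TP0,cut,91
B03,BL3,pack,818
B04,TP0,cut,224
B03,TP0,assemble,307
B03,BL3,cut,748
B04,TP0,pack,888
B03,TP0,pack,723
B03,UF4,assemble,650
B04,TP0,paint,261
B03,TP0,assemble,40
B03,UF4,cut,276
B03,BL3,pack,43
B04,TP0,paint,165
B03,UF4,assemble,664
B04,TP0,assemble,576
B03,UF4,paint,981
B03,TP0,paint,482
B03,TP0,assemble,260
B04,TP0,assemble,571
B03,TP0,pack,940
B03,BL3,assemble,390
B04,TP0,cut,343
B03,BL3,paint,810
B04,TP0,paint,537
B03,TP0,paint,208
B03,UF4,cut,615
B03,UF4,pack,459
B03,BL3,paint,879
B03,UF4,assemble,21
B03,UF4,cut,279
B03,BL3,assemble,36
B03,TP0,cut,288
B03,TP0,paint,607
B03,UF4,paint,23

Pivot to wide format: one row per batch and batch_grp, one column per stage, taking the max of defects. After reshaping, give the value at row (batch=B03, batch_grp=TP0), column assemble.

Rows with batch=B03, batch_grp=TP0 and stage=assemble: defects values are 115, 307, 40, 260.
max(115, 307, 40, 260) = 307.

307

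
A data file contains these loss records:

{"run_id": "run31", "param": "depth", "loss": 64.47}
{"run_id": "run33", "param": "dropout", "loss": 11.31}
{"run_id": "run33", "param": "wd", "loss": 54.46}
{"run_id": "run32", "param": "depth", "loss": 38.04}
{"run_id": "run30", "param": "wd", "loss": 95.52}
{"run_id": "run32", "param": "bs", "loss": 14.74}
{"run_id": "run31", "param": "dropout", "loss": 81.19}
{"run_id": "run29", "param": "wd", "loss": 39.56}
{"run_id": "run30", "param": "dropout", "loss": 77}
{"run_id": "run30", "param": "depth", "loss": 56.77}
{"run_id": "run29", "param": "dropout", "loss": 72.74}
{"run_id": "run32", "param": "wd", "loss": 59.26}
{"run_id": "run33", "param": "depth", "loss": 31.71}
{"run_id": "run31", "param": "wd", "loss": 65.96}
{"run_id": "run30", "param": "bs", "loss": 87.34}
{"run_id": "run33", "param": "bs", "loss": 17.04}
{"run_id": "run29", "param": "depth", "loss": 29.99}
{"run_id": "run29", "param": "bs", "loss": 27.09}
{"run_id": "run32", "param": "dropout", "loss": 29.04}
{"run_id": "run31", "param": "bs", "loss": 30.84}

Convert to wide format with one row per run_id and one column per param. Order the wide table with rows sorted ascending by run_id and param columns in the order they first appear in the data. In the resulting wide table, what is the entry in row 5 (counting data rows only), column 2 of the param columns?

With rows sorted ascending by run_id, row 5 is run_id=run33. param columns in first-appearance order: depth, dropout, wd, bs; column 2 is dropout.
Long rows with run_id=run33, param=dropout: loss = 11.31.

11.31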